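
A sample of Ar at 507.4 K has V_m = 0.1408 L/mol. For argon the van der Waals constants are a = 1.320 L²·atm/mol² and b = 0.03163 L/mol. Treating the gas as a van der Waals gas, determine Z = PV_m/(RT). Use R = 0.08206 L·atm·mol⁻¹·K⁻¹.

P = RT/(V_m − b) − a/V_m² = (0.08206)(507.4)/(0.1408 − 0.03163) − 1.320/(0.1408)²
  = 41.637/0.10917 − 66.584 = 381.40 − 66.584 = 314.82 atm
Z = PV_m/(RT) = (314.82)(0.1408)/((0.08206)(507.4)) = 44.327/41.637 = 1.065

Z ≈ 1.065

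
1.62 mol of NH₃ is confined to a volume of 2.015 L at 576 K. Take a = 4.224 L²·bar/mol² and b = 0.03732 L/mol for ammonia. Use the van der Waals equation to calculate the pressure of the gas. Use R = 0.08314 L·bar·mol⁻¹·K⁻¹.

P = nRT/(V − nb) − a n²/V²
nRT/(V − nb) = (1.62)(0.08314)(576)/(2.015 − 1.62×0.03732) = 77.580/1.9545 = 39.693 bar
a n²/V² = (4.224)(1.62)²/(2.015)² = 2.7303 bar
P = 39.693 − 2.7303 = 36.96 bar

P ≈ 36.96 bar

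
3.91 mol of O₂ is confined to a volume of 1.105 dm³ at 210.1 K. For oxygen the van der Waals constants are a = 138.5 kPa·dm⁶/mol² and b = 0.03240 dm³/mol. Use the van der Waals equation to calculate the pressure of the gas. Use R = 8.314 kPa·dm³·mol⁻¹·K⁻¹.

P ≈ 5247 kPa

P = nRT/(V − nb) − a n²/V²
nRT/(V − nb) = (3.91)(8.314)(210.1)/(1.105 − 3.91×0.03240) = 6829.9/0.97832 = 6981.3 kPa
a n²/V² = (138.5)(3.91)²/(1.105)² = 1734.1 kPa
P = 6981.3 − 1734.1 = 5247 kPa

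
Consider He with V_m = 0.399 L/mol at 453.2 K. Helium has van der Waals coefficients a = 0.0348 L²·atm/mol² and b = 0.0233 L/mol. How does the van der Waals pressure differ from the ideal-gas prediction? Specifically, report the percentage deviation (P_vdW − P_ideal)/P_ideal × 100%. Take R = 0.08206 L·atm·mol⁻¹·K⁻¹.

Ideal: P_ideal = RT/V_m = (0.08206)(453.2)/0.399 = 93.2070 atm
vdW: P = RT/(V_m − b) − a/V_m² = 37.1896/0.375700 − 0.0348/0.159201 = 98.9875 − 0.218592 = 98.7689 atm
% deviation = (98.7689 − 93.2070)/93.2070 × 100% = 5.97%

5.97 %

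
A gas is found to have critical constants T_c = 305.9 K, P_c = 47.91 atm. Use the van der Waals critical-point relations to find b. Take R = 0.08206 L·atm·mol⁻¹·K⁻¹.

b ≈ 0.06549 L/mol

From T_c = 8a/(27Rb) and P_c = a/(27b²): b = R T_c/(8 P_c).
b = (0.08206)(305.9)/(8×47.91) = 25.102/383.28 = 0.06549 L/mol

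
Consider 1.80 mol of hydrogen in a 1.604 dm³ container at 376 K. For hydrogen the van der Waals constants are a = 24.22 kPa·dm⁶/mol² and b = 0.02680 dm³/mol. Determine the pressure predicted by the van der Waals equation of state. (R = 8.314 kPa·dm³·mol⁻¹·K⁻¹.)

P ≈ 3586 kPa

P = nRT/(V − nb) − a n²/V²
nRT/(V − nb) = (1.80)(8.314)(376)/(1.604 − 1.80×0.02680) = 5626.9/1.5558 = 3616.7 kPa
a n²/V² = (24.22)(1.80)²/(1.604)² = 30.501 kPa
P = 3616.7 − 30.501 = 3586 kPa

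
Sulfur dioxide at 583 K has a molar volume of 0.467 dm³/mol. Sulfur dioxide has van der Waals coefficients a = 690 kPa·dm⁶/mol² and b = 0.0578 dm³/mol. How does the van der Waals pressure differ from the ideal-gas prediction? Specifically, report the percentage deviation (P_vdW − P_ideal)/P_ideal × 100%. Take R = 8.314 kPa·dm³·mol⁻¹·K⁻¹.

-16.36 %

Ideal: P_ideal = RT/V_m = (8.314)(583)/0.467 = 10379.1 kPa
vdW: P = RT/(V_m − b) − a/V_m² = 4847.06/0.409200 − 690/0.218089 = 11845.2 − 3163.85 = 8681.4 kPa
% deviation = (8681.4 − 10379.1)/10379.1 × 100% = -16.36%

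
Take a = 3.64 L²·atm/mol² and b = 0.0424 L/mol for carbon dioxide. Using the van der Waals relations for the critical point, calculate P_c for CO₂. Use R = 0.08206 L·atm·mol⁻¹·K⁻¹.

For a van der Waals gas, P_c = a/(27b²).
P_c = 3.64/(27×(0.0424)²) = 3.64/0.048540 = 74.99 atm

P_c ≈ 74.99 atm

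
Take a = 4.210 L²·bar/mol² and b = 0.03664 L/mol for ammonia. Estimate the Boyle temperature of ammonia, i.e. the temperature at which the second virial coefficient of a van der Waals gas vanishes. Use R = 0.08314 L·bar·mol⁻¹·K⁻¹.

For a van der Waals gas the second virial coefficient B₂ = b − a/(RT) vanishes at T_B = a/(Rb).
T_B = 4.210/(0.08314×0.03664) = 4.210/0.0030462 = 1382 K

T_B ≈ 1382 K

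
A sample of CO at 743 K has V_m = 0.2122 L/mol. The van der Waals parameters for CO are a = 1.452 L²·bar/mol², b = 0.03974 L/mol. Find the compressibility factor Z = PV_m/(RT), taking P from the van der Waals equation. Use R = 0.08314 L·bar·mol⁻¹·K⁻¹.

P = RT/(V_m − b) − a/V_m² = (0.08314)(743)/(0.2122 − 0.03974) − 1.452/(0.2122)²
  = 61.773/0.17246 − 32.246 = 358.19 − 32.246 = 325.94 bar
Z = PV_m/(RT) = (325.94)(0.2122)/((0.08314)(743)) = 69.164/61.773 = 1.120

Z ≈ 1.120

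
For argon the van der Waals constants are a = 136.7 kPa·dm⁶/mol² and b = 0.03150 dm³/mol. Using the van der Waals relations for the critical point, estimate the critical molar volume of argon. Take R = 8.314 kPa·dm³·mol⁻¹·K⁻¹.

For a van der Waals gas, V_m,c = 3b.
V_m,c = 3×0.03150 = 0.09450 dm³/mol

V_m,c ≈ 0.09450 dm³/mol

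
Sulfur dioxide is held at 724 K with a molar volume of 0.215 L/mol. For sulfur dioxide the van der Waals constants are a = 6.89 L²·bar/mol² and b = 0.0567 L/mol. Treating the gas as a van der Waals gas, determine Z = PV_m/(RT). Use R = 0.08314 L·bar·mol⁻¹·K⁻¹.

Z ≈ 0.8258

P = RT/(V_m − b) − a/V_m² = (0.08314)(724)/(0.215 − 0.0567) − 6.89/(0.215)²
  = 60.193/0.15830 − 149.05 = 380.25 − 149.05 = 231.20 bar
Z = PV_m/(RT) = (231.20)(0.215)/((0.08314)(724)) = 49.708/60.193 = 0.8258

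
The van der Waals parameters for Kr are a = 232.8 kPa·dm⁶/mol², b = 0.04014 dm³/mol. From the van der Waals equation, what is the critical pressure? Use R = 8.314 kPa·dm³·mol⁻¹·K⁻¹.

For a van der Waals gas, P_c = a/(27b²).
P_c = 232.8/(27×(0.04014)²) = 232.8/0.043503 = 5351 kPa

P_c ≈ 5351 kPa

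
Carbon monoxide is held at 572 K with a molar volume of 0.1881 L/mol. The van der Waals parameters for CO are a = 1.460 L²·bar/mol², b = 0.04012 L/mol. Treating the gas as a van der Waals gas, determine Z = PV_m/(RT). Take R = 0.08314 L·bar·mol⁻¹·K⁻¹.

Z ≈ 1.108

P = RT/(V_m − b) − a/V_m² = (0.08314)(572)/(0.1881 − 0.04012) − 1.460/(0.1881)²
  = 47.556/0.14798 − 41.264 = 321.37 − 41.264 = 280.11 bar
Z = PV_m/(RT) = (280.11)(0.1881)/((0.08314)(572)) = 52.689/47.556 = 1.108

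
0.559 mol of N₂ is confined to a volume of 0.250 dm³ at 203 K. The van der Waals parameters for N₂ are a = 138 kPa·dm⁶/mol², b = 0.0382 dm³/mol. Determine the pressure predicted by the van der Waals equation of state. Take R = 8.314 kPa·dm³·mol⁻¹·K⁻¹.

P ≈ 3436 kPa

P = nRT/(V − nb) − a n²/V²
nRT/(V − nb) = (0.559)(8.314)(203)/(0.250 − 0.559×0.0382) = 943.45/0.22865 = 4126.2 kPa
a n²/V² = (138)(0.559)²/(0.250)² = 689.96 kPa
P = 4126.2 − 689.96 = 3436 kPa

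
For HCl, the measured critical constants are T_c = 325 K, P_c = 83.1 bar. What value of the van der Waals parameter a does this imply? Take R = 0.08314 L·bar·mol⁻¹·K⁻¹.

From T_c = 8a/(27Rb) and P_c = a/(27b²): a = 27 R² T_c²/(64 P_c).
a = 27×(0.08314)²×(325)²/(64×83.1) = 19713/5318.4 = 3.707 L²·bar/mol²

a ≈ 3.707 L²·bar/mol²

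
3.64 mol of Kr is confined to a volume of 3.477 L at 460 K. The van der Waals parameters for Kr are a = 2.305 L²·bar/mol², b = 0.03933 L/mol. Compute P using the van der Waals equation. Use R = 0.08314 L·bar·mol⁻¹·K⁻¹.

P ≈ 39.23 bar

P = nRT/(V − nb) − a n²/V²
nRT/(V − nb) = (3.64)(0.08314)(460)/(3.477 − 3.64×0.03933) = 139.21/3.3338 = 41.757 bar
a n²/V² = (2.305)(3.64)²/(3.477)² = 2.5262 bar
P = 41.757 − 2.5262 = 39.23 bar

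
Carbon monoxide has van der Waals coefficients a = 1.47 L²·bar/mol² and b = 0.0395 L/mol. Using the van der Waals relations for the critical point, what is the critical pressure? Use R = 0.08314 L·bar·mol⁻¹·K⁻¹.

P_c ≈ 34.89 bar

For a van der Waals gas, P_c = a/(27b²).
P_c = 1.47/(27×(0.0395)²) = 1.47/0.042127 = 34.89 bar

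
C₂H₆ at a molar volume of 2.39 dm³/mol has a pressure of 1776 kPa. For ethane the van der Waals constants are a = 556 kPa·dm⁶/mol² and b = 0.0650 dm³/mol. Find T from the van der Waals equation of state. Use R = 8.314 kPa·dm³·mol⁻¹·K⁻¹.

T ≈ 523.9 K

T = (P + a/V_m²)(V_m − b)/R
P + a/V_m² = 1776 + 556/(2.39)² = 1873.3 kPa
V_m − b = 2.39 − 0.0650 = 2.3250 dm³/mol
T = (1873.3)(2.3250)/8.314 = 523.9 K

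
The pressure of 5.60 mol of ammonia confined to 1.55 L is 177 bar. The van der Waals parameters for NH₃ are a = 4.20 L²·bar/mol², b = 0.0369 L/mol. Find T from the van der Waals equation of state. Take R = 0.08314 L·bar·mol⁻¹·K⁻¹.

T = (P + a n²/V²)(V − nb)/(nR)
P + a n²/V² = 177 + (4.20)(5.60)²/(1.55)² = 231.82 bar
V − nb = 1.55 − (5.60)(0.0369) = 1.3434 L
T = (231.82)(1.3434)/((5.60)(0.08314)) = 668.9 K

T ≈ 668.9 K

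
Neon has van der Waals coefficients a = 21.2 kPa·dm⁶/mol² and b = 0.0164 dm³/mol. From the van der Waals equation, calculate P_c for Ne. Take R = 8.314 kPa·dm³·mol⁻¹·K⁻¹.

P_c ≈ 2919 kPa

For a van der Waals gas, P_c = a/(27b²).
P_c = 21.2/(27×(0.0164)²) = 21.2/0.0072619 = 2919 kPa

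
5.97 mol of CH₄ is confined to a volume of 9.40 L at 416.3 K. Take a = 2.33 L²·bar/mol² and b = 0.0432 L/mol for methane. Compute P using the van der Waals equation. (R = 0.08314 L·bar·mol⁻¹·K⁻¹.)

P ≈ 21.66 bar

P = nRT/(V − nb) − a n²/V²
nRT/(V − nb) = (5.97)(0.08314)(416.3)/(9.40 − 5.97×0.0432) = 206.63/9.1421 = 22.602 bar
a n²/V² = (2.33)(5.97)²/(9.40)² = 0.93983 bar
P = 22.602 − 0.93983 = 21.66 bar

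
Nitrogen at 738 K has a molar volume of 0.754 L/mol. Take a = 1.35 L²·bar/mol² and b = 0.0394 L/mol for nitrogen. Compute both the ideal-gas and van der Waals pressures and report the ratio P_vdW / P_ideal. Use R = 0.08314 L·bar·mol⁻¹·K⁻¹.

P_vdW / P_ideal ≈ 1.026

Ideal: P_ideal = RT/V_m = (0.08314)(738)/0.754 = 81.3758 bar
vdW: P = RT/(V_m − b) − a/V_m² = 61.3573/0.714600 − 1.35/0.568516 = 85.8624 − 2.37460 = 83.4878 bar
Ratio = 83.4878/81.3758 = 1.026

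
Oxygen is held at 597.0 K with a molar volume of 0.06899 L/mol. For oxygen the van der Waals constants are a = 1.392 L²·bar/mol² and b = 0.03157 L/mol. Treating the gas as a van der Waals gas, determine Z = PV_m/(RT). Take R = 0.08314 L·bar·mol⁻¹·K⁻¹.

P = RT/(V_m − b) − a/V_m² = (0.08314)(597.0)/(0.06899 − 0.03157) − 1.392/(0.06899)²
  = 49.635/0.037420 − 292.46 = 1326.4 − 292.46 = 1033.9 bar
Z = PV_m/(RT) = (1033.9)(0.06899)/((0.08314)(597.0)) = 71.329/49.635 = 1.437

Z ≈ 1.437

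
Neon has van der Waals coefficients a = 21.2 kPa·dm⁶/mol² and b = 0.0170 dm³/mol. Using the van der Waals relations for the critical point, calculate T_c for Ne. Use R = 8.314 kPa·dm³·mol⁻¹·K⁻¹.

T_c ≈ 44.44 K

For a van der Waals gas, T_c = 8a/(27Rb).
T_c = 8×21.2/(27×8.314×0.0170) = 169.60/3.8161 = 44.44 K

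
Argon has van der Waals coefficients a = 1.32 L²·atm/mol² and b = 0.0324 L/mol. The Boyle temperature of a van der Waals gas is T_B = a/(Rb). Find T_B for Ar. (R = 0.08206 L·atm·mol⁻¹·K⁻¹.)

For a van der Waals gas the second virial coefficient B₂ = b − a/(RT) vanishes at T_B = a/(Rb).
T_B = 1.32/(0.08206×0.0324) = 1.32/0.0026587 = 496.5 K

T_B ≈ 496.5 K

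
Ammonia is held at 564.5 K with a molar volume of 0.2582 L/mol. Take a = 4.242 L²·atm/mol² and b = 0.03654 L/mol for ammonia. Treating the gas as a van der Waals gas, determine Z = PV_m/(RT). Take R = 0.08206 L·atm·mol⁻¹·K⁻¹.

Z ≈ 0.8102

P = RT/(V_m − b) − a/V_m² = (0.08206)(564.5)/(0.2582 − 0.03654) − 4.242/(0.2582)²
  = 46.323/0.22166 − 63.629 = 208.98 − 63.629 = 145.35 atm
Z = PV_m/(RT) = (145.35)(0.2582)/((0.08206)(564.5)) = 37.529/46.323 = 0.8102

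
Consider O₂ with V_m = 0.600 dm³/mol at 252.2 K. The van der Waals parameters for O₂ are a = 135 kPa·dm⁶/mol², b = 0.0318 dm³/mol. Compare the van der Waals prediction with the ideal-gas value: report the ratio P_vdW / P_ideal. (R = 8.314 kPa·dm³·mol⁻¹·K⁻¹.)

Ideal: P_ideal = RT/V_m = (8.314)(252.2)/0.600 = 3494.65 kPa
vdW: P = RT/(V_m − b) − a/V_m² = 2096.79/0.568200 − 135/0.360000 = 3690.23 − 375.000 = 3315.23 kPa
Ratio = 3315.23/3494.65 = 0.9487

P_vdW / P_ideal ≈ 0.9487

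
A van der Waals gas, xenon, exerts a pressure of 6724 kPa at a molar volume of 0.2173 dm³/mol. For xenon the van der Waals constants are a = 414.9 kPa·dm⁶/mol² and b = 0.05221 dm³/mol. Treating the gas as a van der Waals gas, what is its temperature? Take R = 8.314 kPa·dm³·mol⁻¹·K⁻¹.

T ≈ 308.0 K

T = (P + a/V_m²)(V_m − b)/R
P + a/V_m² = 6724 + 414.9/(0.2173)² = 15511 kPa
V_m − b = 0.2173 − 0.05221 = 0.16509 dm³/mol
T = (15511)(0.16509)/8.314 = 308.0 K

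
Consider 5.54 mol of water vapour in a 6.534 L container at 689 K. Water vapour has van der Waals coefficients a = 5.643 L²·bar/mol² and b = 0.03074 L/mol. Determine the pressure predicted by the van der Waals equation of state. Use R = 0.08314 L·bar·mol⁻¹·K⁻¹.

P = nRT/(V − nb) − a n²/V²
nRT/(V − nb) = (5.54)(0.08314)(689)/(6.534 − 5.54×0.03074) = 317.35/6.3637 = 49.869 bar
a n²/V² = (5.643)(5.54)²/(6.534)² = 4.0567 bar
P = 49.869 − 4.0567 = 45.81 bar

P ≈ 45.81 bar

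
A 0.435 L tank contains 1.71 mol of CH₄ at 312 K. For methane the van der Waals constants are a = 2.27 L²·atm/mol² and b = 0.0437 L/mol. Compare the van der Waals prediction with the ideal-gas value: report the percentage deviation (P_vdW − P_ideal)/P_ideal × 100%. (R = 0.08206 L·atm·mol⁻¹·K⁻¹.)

-14.11 %

Ideal: P_ideal = nRT/V = (1.71)(0.08206)(312)/0.435 = 100.645 atm
vdW: P = nRT/(V − nb) − a n²/V² = 43.7807/0.360273 − 6.63771/0.189225 = 121.521 − 35.0784 = 86.443 atm
% deviation = (86.443 − 100.645)/100.645 × 100% = -14.11%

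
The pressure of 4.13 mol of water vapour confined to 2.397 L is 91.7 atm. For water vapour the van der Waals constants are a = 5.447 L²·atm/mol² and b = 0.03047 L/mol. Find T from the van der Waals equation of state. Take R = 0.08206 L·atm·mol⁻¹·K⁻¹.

T = (P + a n²/V²)(V − nb)/(nR)
P + a n²/V² = 91.7 + (5.447)(4.13)²/(2.397)² = 107.87 atm
V − nb = 2.397 − (4.13)(0.03047) = 2.2712 L
T = (107.87)(2.2712)/((4.13)(0.08206)) = 722.9 K

T ≈ 722.9 K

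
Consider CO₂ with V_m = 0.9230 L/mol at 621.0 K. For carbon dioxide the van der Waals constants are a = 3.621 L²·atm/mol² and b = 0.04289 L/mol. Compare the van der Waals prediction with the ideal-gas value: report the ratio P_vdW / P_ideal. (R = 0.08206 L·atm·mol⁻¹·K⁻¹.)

Ideal: P_ideal = RT/V_m = (0.08206)(621.0)/0.9230 = 55.2105 atm
vdW: P = RT/(V_m − b) − a/V_m² = 50.9593/0.880110 − 3.621/0.851929 = 57.9011 − 4.25035 = 53.6508 atm
Ratio = 53.6508/55.2105 = 0.9717

P_vdW / P_ideal ≈ 0.9717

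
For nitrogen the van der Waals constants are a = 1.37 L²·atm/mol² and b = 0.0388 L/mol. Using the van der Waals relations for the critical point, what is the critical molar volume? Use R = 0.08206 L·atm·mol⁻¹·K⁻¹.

V_m,c ≈ 0.1164 L/mol

For a van der Waals gas, V_m,c = 3b.
V_m,c = 3×0.0388 = 0.1164 L/mol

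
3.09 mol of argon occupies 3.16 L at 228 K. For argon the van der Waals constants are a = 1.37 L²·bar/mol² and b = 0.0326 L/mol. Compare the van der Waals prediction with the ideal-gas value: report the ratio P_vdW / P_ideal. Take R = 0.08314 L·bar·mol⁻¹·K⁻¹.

P_vdW / P_ideal ≈ 0.9623

Ideal: P_ideal = nRT/V = (3.09)(0.08314)(228)/3.16 = 18.5360 bar
vdW: P = nRT/(V − nb) − a n²/V² = 58.5738/3.05927 − 13.0809/9.98560 = 19.1463 − 1.30998 = 17.8363 bar
Ratio = 17.8363/18.5360 = 0.9623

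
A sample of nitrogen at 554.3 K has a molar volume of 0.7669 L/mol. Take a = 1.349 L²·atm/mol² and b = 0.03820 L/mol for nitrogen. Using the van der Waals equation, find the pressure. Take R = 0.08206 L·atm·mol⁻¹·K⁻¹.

P = RT/(V_m − b) − a/V_m²
RT/(V_m − b) = (0.08206)(554.3)/(0.7669 − 0.03820) = 45.486/0.72870 = 62.421 atm
a/V_m² = 1.349/(0.7669)² = 2.2937 atm
P = 62.421 − 2.2937 = 60.13 atm

P ≈ 60.13 atm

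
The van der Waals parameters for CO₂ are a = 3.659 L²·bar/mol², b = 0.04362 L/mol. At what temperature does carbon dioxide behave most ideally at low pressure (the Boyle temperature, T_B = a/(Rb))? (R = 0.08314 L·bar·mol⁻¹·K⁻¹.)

For a van der Waals gas the second virial coefficient B₂ = b − a/(RT) vanishes at T_B = a/(Rb).
T_B = 3.659/(0.08314×0.04362) = 3.659/0.0036266 = 1009 K

T_B ≈ 1009 K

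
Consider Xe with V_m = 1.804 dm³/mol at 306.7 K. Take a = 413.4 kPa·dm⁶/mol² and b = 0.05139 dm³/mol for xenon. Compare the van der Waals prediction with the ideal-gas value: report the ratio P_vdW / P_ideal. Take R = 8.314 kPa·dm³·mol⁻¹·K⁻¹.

P_vdW / P_ideal ≈ 0.9395

Ideal: P_ideal = RT/V_m = (8.314)(306.7)/1.804 = 1413.47 kPa
vdW: P = RT/(V_m − b) − a/V_m² = 2549.90/1.75261 − 413.4/3.25442 = 1454.92 − 127.027 = 1327.89 kPa
Ratio = 1327.89/1413.47 = 0.9395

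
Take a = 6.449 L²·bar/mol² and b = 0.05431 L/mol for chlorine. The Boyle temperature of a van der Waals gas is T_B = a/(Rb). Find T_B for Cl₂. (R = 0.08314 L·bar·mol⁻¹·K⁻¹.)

T_B ≈ 1428 K

For a van der Waals gas the second virial coefficient B₂ = b − a/(RT) vanishes at T_B = a/(Rb).
T_B = 6.449/(0.08314×0.05431) = 6.449/0.0045153 = 1428 K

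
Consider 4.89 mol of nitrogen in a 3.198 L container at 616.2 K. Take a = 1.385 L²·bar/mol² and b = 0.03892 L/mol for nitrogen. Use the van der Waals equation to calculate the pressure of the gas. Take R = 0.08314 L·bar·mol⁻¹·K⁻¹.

P ≈ 80.05 bar

P = nRT/(V − nb) − a n²/V²
nRT/(V − nb) = (4.89)(0.08314)(616.2)/(3.198 − 4.89×0.03892) = 250.52/3.0077 = 83.293 bar
a n²/V² = (1.385)(4.89)²/(3.198)² = 3.2383 bar
P = 83.293 − 3.2383 = 80.05 bar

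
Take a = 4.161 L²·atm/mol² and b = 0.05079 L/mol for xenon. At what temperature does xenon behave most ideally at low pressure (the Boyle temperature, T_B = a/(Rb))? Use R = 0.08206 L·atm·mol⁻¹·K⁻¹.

For a van der Waals gas the second virial coefficient B₂ = b − a/(RT) vanishes at T_B = a/(Rb).
T_B = 4.161/(0.08206×0.05079) = 4.161/0.0041678 = 998.4 K

T_B ≈ 998.4 K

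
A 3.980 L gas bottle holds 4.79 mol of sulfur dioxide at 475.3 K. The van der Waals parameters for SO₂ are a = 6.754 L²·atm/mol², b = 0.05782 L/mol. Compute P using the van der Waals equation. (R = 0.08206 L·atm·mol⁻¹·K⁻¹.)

P ≈ 40.67 atm

P = nRT/(V − nb) − a n²/V²
nRT/(V − nb) = (4.79)(0.08206)(475.3)/(3.980 − 4.79×0.05782) = 186.82/3.7030 = 50.451 atm
a n²/V² = (6.754)(4.79)²/(3.980)² = 9.7829 atm
P = 50.451 − 9.7829 = 40.67 atm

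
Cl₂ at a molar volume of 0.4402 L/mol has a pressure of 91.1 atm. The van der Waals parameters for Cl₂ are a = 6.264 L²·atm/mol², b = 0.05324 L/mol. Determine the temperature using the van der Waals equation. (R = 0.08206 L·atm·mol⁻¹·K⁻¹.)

T ≈ 582.0 K

T = (P + a/V_m²)(V_m − b)/R
P + a/V_m² = 91.1 + 6.264/(0.4402)² = 123.43 atm
V_m − b = 0.4402 − 0.05324 = 0.38696 L/mol
T = (123.43)(0.38696)/0.08206 = 582.0 K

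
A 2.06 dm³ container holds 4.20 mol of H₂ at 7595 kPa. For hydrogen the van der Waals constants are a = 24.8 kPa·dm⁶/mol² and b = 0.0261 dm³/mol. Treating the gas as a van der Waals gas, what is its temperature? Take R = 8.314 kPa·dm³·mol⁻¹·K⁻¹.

T ≈ 430.0 K

T = (P + a n²/V²)(V − nb)/(nR)
P + a n²/V² = 7595 + (24.8)(4.20)²/(2.06)² = 7698.1 kPa
V − nb = 2.06 − (4.20)(0.0261) = 1.9504 dm³
T = (7698.1)(1.9504)/((4.20)(8.314)) = 430.0 K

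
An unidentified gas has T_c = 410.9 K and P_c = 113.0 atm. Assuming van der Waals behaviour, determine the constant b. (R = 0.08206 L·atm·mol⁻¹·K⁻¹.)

b ≈ 0.03730 L/mol

From T_c = 8a/(27Rb) and P_c = a/(27b²): b = R T_c/(8 P_c).
b = (0.08206)(410.9)/(8×113.0) = 33.718/904.00 = 0.03730 L/mol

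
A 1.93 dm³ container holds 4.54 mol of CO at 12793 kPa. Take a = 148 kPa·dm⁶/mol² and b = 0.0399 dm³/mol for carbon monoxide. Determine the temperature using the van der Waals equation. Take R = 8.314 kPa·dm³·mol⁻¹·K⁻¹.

T ≈ 630.7 K

T = (P + a n²/V²)(V − nb)/(nR)
P + a n²/V² = 12793 + (148)(4.54)²/(1.93)² = 13612 kPa
V − nb = 1.93 − (4.54)(0.0399) = 1.7489 dm³
T = (13612)(1.7489)/((4.54)(8.314)) = 630.7 K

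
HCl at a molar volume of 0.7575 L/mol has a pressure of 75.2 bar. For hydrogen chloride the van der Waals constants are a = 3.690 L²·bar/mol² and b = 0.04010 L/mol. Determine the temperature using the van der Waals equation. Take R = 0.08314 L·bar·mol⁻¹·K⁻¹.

T = (P + a/V_m²)(V_m − b)/R
P + a/V_m² = 75.2 + 3.690/(0.7575)² = 81.631 bar
V_m − b = 0.7575 − 0.04010 = 0.71740 L/mol
T = (81.631)(0.71740)/0.08314 = 704.4 K

T ≈ 704.4 K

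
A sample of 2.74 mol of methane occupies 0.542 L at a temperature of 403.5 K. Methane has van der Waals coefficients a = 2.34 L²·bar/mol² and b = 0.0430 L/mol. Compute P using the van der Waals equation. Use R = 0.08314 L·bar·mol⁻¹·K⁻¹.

P ≈ 156.9 bar

P = nRT/(V − nb) − a n²/V²
nRT/(V − nb) = (2.74)(0.08314)(403.5)/(0.542 − 2.74×0.0430) = 91.919/0.42418 = 216.70 bar
a n²/V² = (2.34)(2.74)²/(0.542)² = 59.802 bar
P = 216.70 − 59.802 = 156.9 bar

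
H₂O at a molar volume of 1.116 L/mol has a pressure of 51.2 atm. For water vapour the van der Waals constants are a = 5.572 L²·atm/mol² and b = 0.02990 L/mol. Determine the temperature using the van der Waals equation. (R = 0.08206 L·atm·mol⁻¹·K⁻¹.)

T = (P + a/V_m²)(V_m − b)/R
P + a/V_m² = 51.2 + 5.572/(1.116)² = 55.674 atm
V_m − b = 1.116 − 0.02990 = 1.0861 L/mol
T = (55.674)(1.0861)/0.08206 = 736.9 K

T ≈ 736.9 K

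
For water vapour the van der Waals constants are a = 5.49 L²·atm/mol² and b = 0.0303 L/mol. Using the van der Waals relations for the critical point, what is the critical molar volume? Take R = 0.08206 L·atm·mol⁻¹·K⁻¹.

V_m,c ≈ 0.09090 L/mol

For a van der Waals gas, V_m,c = 3b.
V_m,c = 3×0.0303 = 0.09090 L/mol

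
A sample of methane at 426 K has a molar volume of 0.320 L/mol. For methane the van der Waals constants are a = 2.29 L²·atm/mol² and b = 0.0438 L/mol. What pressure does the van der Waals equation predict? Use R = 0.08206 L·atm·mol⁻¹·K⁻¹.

P = RT/(V_m − b) − a/V_m²
RT/(V_m − b) = (0.08206)(426)/(0.320 − 0.0438) = 34.958/0.27620 = 126.57 atm
a/V_m² = 2.29/(0.320)² = 22.363 atm
P = 126.57 − 22.363 = 104.2 atm

P ≈ 104.2 atm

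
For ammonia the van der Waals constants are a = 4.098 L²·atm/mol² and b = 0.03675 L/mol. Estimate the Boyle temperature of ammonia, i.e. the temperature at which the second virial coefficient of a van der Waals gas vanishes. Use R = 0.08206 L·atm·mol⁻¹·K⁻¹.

T_B ≈ 1359 K

For a van der Waals gas the second virial coefficient B₂ = b − a/(RT) vanishes at T_B = a/(Rb).
T_B = 4.098/(0.08206×0.03675) = 4.098/0.0030157 = 1359 K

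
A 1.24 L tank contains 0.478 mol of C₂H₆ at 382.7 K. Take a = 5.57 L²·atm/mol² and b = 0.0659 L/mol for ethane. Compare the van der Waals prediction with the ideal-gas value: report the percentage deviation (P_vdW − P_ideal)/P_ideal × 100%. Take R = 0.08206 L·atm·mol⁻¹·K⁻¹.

-4.23 %

Ideal: P_ideal = nRT/V = (0.478)(0.08206)(382.7)/1.24 = 12.1059 atm
vdW: P = nRT/(V − nb) − a n²/V² = 15.0113/1.20850 − 1.27266/1.53760 = 12.4214 − 0.827693 = 11.5937 atm
% deviation = (11.5937 − 12.1059)/12.1059 × 100% = -4.23%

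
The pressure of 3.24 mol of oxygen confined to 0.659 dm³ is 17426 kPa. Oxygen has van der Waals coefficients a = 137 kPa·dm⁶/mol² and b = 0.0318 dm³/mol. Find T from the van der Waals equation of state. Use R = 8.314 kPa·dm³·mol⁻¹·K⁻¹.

T ≈ 428.0 K

T = (P + a n²/V²)(V − nb)/(nR)
P + a n²/V² = 17426 + (137)(3.24)²/(0.659)² = 20738 kPa
V − nb = 0.659 − (3.24)(0.0318) = 0.55597 dm³
T = (20738)(0.55597)/((3.24)(8.314)) = 428.0 K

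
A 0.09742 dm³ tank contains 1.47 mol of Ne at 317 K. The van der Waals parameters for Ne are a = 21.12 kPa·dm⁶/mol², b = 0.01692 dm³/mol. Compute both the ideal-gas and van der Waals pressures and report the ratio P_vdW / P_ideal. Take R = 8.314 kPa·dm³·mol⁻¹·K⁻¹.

P_vdW / P_ideal ≈ 1.222

Ideal: P_ideal = nRT/V = (1.47)(8.314)(317)/0.09742 = 39768.4 kPa
vdW: P = nRT/(V − nb) − a n²/V² = 3874.24/0.0725476 − 45.6382/0.00949066 = 53402.7 − 4808.75 = 48594.0 kPa
Ratio = 48594.0/39768.4 = 1.222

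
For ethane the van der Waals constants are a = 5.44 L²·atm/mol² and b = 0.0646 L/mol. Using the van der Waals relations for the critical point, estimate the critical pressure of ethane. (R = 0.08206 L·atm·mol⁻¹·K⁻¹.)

For a van der Waals gas, P_c = a/(27b²).
P_c = 5.44/(27×(0.0646)²) = 5.44/0.11268 = 48.28 atm

P_c ≈ 48.28 atm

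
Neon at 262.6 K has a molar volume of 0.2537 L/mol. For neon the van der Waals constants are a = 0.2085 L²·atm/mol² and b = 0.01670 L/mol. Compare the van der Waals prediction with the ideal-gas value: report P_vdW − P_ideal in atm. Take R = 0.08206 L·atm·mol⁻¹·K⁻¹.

ΔP ≈ 2.746 atm

Ideal: P_ideal = RT/V_m = (0.08206)(262.6)/0.2537 = 84.9387 atm
vdW: P = RT/(V_m − b) − a/V_m² = 21.5490/0.237000 − 0.2085/0.0643637 = 90.9241 − 3.23940 = 87.6847 atm
ΔP = 87.6847 − 84.9387 = 2.746 atm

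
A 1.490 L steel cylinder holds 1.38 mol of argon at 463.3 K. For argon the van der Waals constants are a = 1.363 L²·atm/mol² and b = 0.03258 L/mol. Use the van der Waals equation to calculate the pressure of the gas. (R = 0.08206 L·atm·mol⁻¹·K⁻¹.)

P = nRT/(V − nb) − a n²/V²
nRT/(V − nb) = (1.38)(0.08206)(463.3)/(1.490 − 1.38×0.03258) = 52.465/1.4450 = 36.308 atm
a n²/V² = (1.363)(1.38)²/(1.490)² = 1.1692 atm
P = 36.308 − 1.1692 = 35.14 atm

P ≈ 35.14 atm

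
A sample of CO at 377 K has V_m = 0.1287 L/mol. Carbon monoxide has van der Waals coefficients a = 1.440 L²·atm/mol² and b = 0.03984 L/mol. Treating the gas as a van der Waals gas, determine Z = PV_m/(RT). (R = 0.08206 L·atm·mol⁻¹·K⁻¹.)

P = RT/(V_m − b) − a/V_m² = (0.08206)(377)/(0.1287 − 0.03984) − 1.440/(0.1287)²
  = 30.937/0.088860 − 86.937 = 348.15 − 86.937 = 261.21 atm
Z = PV_m/(RT) = (261.21)(0.1287)/((0.08206)(377)) = 33.618/30.937 = 1.087

Z ≈ 1.087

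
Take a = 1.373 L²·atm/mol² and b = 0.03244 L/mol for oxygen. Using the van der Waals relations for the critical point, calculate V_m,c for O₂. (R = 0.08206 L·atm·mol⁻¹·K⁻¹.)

For a van der Waals gas, V_m,c = 3b.
V_m,c = 3×0.03244 = 0.09732 L/mol

V_m,c ≈ 0.09732 L/mol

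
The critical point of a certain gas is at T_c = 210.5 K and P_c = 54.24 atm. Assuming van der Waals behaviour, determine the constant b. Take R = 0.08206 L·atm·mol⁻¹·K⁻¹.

From T_c = 8a/(27Rb) and P_c = a/(27b²): b = R T_c/(8 P_c).
b = (0.08206)(210.5)/(8×54.24) = 17.274/433.92 = 0.03981 L/mol

b ≈ 0.03981 L/mol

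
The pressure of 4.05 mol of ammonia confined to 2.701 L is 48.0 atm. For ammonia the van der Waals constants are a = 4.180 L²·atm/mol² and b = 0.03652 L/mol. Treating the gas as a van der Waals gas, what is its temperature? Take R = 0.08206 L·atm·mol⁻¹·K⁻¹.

T = (P + a n²/V²)(V − nb)/(nR)
P + a n²/V² = 48.0 + (4.180)(4.05)²/(2.701)² = 57.398 atm
V − nb = 2.701 − (4.05)(0.03652) = 2.5531 L
T = (57.398)(2.5531)/((4.05)(0.08206)) = 440.9 K

T ≈ 440.9 K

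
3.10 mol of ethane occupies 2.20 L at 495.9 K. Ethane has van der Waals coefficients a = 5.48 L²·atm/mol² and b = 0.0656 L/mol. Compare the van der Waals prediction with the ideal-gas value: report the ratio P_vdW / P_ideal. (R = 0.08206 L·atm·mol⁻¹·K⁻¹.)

P_vdW / P_ideal ≈ 0.9121

Ideal: P_ideal = nRT/V = (3.10)(0.08206)(495.9)/2.20 = 57.3409 atm
vdW: P = nRT/(V − nb) − a n²/V² = 126.150/1.99664 − 52.6628/4.84000 = 63.1811 − 10.8807 = 52.3004 atm
Ratio = 52.3004/57.3409 = 0.9121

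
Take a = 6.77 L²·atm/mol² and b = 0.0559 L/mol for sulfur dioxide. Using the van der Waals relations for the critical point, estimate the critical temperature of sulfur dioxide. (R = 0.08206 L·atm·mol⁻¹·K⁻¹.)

T_c ≈ 437.3 K

For a van der Waals gas, T_c = 8a/(27Rb).
T_c = 8×6.77/(27×0.08206×0.0559) = 54.160/0.12385 = 437.3 K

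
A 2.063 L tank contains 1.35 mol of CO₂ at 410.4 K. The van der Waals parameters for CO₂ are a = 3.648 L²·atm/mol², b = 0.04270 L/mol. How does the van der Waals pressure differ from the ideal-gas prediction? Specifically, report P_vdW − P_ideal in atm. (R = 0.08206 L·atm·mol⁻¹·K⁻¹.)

ΔP ≈ -0.929 atm

Ideal: P_ideal = nRT/V = (1.35)(0.08206)(410.4)/2.063 = 22.0381 atm
vdW: P = nRT/(V − nb) − a n²/V² = 45.4645/2.00536 − 6.64848/4.25597 = 22.6715 − 1.56215 = 21.1094 atm
ΔP = 21.1094 − 22.0381 = -0.929 atm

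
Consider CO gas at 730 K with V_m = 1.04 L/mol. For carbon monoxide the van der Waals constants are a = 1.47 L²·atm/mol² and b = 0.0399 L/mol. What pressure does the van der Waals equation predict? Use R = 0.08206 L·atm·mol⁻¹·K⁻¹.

P = RT/(V_m − b) − a/V_m²
RT/(V_m − b) = (0.08206)(730)/(1.04 − 0.0399) = 59.904/1.0001 = 59.898 atm
a/V_m² = 1.47/(1.04)² = 1.3591 atm
P = 59.898 − 1.3591 = 58.54 atm

P ≈ 58.54 atm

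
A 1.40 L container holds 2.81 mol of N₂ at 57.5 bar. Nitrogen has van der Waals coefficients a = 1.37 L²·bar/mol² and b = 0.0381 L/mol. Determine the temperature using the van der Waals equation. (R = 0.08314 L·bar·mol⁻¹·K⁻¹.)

T ≈ 348.8 K

T = (P + a n²/V²)(V − nb)/(nR)
P + a n²/V² = 57.5 + (1.37)(2.81)²/(1.40)² = 63.019 bar
V − nb = 1.40 − (2.81)(0.0381) = 1.2929 L
T = (63.019)(1.2929)/((2.81)(0.08314)) = 348.8 K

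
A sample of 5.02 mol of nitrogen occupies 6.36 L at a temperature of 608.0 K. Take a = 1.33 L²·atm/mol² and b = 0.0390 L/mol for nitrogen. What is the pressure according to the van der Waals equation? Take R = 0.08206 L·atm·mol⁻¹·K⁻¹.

P = nRT/(V − nb) − a n²/V²
nRT/(V − nb) = (5.02)(0.08206)(608.0)/(6.36 − 5.02×0.0390) = 250.46/6.1642 = 40.631 atm
a n²/V² = (1.33)(5.02)²/(6.36)² = 0.82860 atm
P = 40.631 − 0.82860 = 39.80 atm

P ≈ 39.80 atm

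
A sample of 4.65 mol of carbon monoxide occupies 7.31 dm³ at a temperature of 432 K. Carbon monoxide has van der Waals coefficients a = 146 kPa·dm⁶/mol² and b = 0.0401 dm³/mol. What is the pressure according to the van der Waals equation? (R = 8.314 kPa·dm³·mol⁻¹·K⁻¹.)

P = nRT/(V − nb) − a n²/V²
nRT/(V − nb) = (4.65)(8.314)(432)/(7.31 − 4.65×0.0401) = 16701/7.1235 = 2344.5 kPa
a n²/V² = (146)(4.65)²/(7.31)² = 59.078 kPa
P = 2344.5 − 59.078 = 2285 kPa

P ≈ 2285 kPa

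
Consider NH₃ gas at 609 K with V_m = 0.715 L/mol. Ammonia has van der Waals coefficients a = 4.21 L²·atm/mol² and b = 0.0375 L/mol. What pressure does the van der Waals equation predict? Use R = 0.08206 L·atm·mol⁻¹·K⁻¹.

P ≈ 65.53 atm

P = RT/(V_m − b) − a/V_m²
RT/(V_m − b) = (0.08206)(609)/(0.715 − 0.0375) = 49.975/0.67750 = 73.764 atm
a/V_m² = 4.21/(0.715)² = 8.2351 atm
P = 73.764 − 8.2351 = 65.53 atm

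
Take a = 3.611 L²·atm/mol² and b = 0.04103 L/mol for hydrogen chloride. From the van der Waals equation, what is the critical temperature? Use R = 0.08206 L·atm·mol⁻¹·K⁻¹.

For a van der Waals gas, T_c = 8a/(27Rb).
T_c = 8×3.611/(27×0.08206×0.04103) = 28.888/0.090907 = 317.8 K

T_c ≈ 317.8 K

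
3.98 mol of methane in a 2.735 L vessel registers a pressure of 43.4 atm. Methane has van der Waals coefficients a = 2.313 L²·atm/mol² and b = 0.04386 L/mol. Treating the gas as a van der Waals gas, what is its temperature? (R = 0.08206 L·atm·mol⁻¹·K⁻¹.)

T ≈ 378.6 K

T = (P + a n²/V²)(V − nb)/(nR)
P + a n²/V² = 43.4 + (2.313)(3.98)²/(2.735)² = 48.298 atm
V − nb = 2.735 − (3.98)(0.04386) = 2.5604 L
T = (48.298)(2.5604)/((3.98)(0.08206)) = 378.6 K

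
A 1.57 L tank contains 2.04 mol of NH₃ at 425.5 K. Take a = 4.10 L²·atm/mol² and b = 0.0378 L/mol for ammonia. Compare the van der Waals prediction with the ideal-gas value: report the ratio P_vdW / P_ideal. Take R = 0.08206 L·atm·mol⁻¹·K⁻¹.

P_vdW / P_ideal ≈ 0.8991

Ideal: P_ideal = nRT/V = (2.04)(0.08206)(425.5)/1.57 = 45.3692 atm
vdW: P = nRT/(V − nb) − a n²/V² = 71.2297/1.49289 − 17.0626/2.46490 = 47.7126 − 6.92223 = 40.7904 atm
Ratio = 40.7904/45.3692 = 0.8991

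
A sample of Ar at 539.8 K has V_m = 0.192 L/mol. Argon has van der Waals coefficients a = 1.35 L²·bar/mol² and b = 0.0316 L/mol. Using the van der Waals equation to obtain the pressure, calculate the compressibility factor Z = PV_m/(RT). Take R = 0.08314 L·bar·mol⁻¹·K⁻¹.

Z ≈ 1.040

P = RT/(V_m − b) − a/V_m² = (0.08314)(539.8)/(0.192 − 0.0316) − 1.35/(0.192)²
  = 44.879/0.16040 − 36.621 = 279.79 − 36.621 = 243.17 bar
Z = PV_m/(RT) = (243.17)(0.192)/((0.08314)(539.8)) = 46.689/44.879 = 1.040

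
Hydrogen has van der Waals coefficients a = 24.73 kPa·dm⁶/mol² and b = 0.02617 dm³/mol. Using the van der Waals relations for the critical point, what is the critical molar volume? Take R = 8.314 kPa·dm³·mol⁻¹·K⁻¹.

For a van der Waals gas, V_m,c = 3b.
V_m,c = 3×0.02617 = 0.07851 dm³/mol

V_m,c ≈ 0.07851 dm³/mol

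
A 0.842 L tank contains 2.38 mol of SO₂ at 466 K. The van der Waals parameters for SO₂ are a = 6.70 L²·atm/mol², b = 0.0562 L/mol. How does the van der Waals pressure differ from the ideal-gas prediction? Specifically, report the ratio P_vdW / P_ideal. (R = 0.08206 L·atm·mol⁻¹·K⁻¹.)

Ideal: P_ideal = nRT/V = (2.38)(0.08206)(466)/0.842 = 108.089 atm
vdW: P = nRT/(V − nb) − a n²/V² = 91.0111/0.708244 − 37.9515/0.708964 = 128.502 − 53.5309 = 74.971 atm
Ratio = 74.971/108.089 = 0.6936

P_vdW / P_ideal ≈ 0.6936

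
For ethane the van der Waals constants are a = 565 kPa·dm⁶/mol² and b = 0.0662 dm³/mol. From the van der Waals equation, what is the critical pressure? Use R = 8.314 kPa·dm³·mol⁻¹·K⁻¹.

P_c ≈ 4775 kPa

For a van der Waals gas, P_c = a/(27b²).
P_c = 565/(27×(0.0662)²) = 565/0.11833 = 4775 kPa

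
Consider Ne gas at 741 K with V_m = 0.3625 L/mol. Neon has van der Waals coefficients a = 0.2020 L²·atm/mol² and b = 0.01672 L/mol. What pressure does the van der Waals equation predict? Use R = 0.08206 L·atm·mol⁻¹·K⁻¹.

P ≈ 174.3 atm

P = RT/(V_m − b) − a/V_m²
RT/(V_m − b) = (0.08206)(741)/(0.3625 − 0.01672) = 60.806/0.34578 = 175.85 atm
a/V_m² = 0.2020/(0.3625)² = 1.5372 atm
P = 175.85 − 1.5372 = 174.3 atm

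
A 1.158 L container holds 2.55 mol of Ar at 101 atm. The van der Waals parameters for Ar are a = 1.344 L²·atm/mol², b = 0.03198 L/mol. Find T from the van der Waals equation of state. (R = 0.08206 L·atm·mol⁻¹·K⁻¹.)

T ≈ 553.1 K

T = (P + a n²/V²)(V − nb)/(nR)
P + a n²/V² = 101 + (1.344)(2.55)²/(1.158)² = 107.52 atm
V − nb = 1.158 − (2.55)(0.03198) = 1.0765 L
T = (107.52)(1.0765)/((2.55)(0.08206)) = 553.1 K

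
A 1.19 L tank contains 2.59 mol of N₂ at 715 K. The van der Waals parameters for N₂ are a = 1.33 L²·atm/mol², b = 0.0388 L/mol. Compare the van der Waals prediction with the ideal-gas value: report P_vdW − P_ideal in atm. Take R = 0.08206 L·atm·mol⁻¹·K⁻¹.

ΔP ≈ 5.48 atm

Ideal: P_ideal = nRT/V = (2.59)(0.08206)(715)/1.19 = 127.700 atm
vdW: P = nRT/(V − nb) − a n²/V² = 151.963/1.08951 − 8.92177/1.41610 = 139.478 − 6.30024 = 133.178 atm
ΔP = 133.178 − 127.700 = 5.48 atm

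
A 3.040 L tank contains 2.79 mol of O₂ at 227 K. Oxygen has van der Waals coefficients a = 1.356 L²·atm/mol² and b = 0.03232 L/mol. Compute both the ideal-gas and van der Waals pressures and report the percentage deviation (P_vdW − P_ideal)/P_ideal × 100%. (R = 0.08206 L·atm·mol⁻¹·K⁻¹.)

-3.62 %

Ideal: P_ideal = nRT/V = (2.79)(0.08206)(227)/3.040 = 17.0957 atm
vdW: P = nRT/(V − nb) − a n²/V² = 51.9711/2.94983 − 10.5552/9.24160 = 17.6183 − 1.14214 = 16.4762 atm
% deviation = (16.4762 − 17.0957)/17.0957 × 100% = -3.62%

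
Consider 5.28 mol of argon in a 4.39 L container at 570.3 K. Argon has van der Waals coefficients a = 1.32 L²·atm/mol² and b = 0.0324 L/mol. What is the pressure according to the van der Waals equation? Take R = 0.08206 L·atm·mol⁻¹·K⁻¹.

P = nRT/(V − nb) − a n²/V²
nRT/(V − nb) = (5.28)(0.08206)(570.3)/(4.39 − 5.28×0.0324) = 247.10/4.2189 = 58.570 atm
a n²/V² = (1.32)(5.28)²/(4.39)² = 1.9095 atm
P = 58.570 − 1.9095 = 56.66 atm

P ≈ 56.66 atm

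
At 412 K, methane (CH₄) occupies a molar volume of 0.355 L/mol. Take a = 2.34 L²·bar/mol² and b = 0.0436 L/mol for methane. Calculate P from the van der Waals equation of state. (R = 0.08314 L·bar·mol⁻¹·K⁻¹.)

P ≈ 91.43 bar

P = RT/(V_m − b) − a/V_m²
RT/(V_m − b) = (0.08314)(412)/(0.355 − 0.0436) = 34.254/0.31140 = 110.00 bar
a/V_m² = 2.34/(0.355)² = 18.568 bar
P = 110.00 − 18.568 = 91.43 bar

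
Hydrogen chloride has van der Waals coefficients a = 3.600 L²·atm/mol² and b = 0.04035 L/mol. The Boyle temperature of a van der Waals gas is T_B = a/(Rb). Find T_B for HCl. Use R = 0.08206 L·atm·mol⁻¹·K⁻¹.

For a van der Waals gas the second virial coefficient B₂ = b − a/(RT) vanishes at T_B = a/(Rb).
T_B = 3.600/(0.08206×0.04035) = 3.600/0.0033111 = 1087 K

T_B ≈ 1087 K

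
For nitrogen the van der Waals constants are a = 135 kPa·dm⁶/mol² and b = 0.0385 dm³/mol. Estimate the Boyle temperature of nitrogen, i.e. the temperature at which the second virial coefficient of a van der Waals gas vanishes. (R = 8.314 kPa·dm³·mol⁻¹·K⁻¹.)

For a van der Waals gas the second virial coefficient B₂ = b − a/(RT) vanishes at T_B = a/(Rb).
T_B = 135/(8.314×0.0385) = 135/0.32009 = 421.8 K

T_B ≈ 421.8 K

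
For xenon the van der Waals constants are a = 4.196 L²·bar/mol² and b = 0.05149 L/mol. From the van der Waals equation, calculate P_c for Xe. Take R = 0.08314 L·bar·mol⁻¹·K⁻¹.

P_c ≈ 58.62 bar

For a van der Waals gas, P_c = a/(27b²).
P_c = 4.196/(27×(0.05149)²) = 4.196/0.071583 = 58.62 bar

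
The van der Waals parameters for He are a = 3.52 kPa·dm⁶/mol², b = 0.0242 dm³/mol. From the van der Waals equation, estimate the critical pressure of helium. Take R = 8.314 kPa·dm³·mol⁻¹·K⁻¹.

For a van der Waals gas, P_c = a/(27b²).
P_c = 3.52/(27×(0.0242)²) = 3.52/0.015812 = 222.6 kPa

P_c ≈ 222.6 kPa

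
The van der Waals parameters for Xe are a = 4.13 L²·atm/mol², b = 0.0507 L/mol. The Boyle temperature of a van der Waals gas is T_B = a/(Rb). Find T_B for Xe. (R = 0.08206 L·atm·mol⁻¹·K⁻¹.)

T_B ≈ 992.7 K

For a van der Waals gas the second virial coefficient B₂ = b − a/(RT) vanishes at T_B = a/(Rb).
T_B = 4.13/(0.08206×0.0507) = 4.13/0.0041604 = 992.7 K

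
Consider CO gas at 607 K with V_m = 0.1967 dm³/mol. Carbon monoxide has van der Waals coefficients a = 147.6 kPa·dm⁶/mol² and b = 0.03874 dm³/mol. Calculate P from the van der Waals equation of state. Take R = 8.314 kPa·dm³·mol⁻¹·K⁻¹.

P = RT/(V_m − b) − a/V_m²
RT/(V_m − b) = (8.314)(607)/(0.1967 − 0.03874) = 5046.6/0.15796 = 31949 kPa
a/V_m² = 147.6/(0.1967)² = 3814.9 kPa
P = 31949 − 3814.9 = 28134 kPa

P ≈ 28134 kPa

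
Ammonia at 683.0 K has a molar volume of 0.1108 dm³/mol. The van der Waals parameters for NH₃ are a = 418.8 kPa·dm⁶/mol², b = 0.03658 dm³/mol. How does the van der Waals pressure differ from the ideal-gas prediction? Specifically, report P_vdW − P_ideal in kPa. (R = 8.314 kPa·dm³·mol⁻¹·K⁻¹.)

ΔP ≈ -8855 kPa

Ideal: P_ideal = RT/V_m = (8.314)(683.0)/0.1108 = 51249.7 kPa
vdW: P = RT/(V_m − b) − a/V_m² = 5678.46/0.0742200 − 418.8/0.0122766 = 76508.5 − 34113.7 = 42394.8 kPa
ΔP = 42394.8 − 51249.7 = -8855 kPa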